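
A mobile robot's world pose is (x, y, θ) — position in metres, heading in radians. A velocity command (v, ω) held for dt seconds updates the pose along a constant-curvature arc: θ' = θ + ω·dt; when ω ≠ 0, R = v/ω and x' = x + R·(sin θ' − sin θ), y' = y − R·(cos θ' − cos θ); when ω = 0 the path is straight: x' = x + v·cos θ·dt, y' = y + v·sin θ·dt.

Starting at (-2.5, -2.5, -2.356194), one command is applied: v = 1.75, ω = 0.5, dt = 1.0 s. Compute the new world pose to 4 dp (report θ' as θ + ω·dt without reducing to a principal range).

(-3.3835, -3.9895, -1.8562)

θ' = -2.3562 + 0.5·1.0 = -1.8562
R = v/ω = 1.75/0.5 = 3.5000
x' = -2.5 + 3.5000·(sin -1.8562 − sin -2.3562) = -3.3835
y' = -2.5 − 3.5000·(cos -1.8562 − cos -2.3562) = -3.9895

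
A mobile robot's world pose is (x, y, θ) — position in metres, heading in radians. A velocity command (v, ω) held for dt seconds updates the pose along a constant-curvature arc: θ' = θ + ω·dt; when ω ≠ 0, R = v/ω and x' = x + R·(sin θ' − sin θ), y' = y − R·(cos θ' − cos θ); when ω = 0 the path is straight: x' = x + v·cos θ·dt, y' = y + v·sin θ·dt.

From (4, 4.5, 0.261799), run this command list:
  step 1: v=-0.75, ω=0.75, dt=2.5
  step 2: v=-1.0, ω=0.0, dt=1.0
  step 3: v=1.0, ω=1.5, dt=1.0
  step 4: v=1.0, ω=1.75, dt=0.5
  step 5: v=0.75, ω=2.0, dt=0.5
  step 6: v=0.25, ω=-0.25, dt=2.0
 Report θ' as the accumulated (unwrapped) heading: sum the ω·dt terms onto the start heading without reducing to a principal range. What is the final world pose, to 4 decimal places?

step 1: θ'=2.1368 (R=-1.0000) → pose (3.4148, 2.9978, 2.1368)
step 2: θ'=2.1368 (straight) → pose (3.9510, 2.1538, 2.1368)
step 3: θ'=3.6368 (R=0.6667) → pose (3.0715, 2.3828, 3.6368)
step 4: θ'=4.5118 (R=0.5714) → pose (2.7831, 1.9939, 4.5118)
step 5: θ'=5.5118 (R=0.3750) → pose (2.8892, 1.6503, 5.5118)
step 6: θ'=5.0118 (R=-1.0000) → pose (3.1475, 1.2283, 5.0118)

(3.1475, 1.2283, 5.0118)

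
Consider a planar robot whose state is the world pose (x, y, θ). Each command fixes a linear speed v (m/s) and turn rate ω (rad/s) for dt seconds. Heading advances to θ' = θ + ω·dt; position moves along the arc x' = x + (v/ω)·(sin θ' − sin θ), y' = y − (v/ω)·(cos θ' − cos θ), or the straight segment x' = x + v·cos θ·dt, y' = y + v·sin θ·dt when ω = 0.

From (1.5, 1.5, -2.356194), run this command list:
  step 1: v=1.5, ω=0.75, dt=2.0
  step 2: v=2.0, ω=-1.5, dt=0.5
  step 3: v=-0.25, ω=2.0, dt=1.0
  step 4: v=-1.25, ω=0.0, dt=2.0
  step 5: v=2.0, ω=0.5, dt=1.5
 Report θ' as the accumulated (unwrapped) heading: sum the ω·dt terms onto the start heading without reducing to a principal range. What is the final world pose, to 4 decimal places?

step 1: θ'=-0.8562 (R=2.0000) → pose (1.4035, -1.2248, -0.8562)
step 2: θ'=-1.6062 (R=-1.3333) → pose (1.7289, -2.1458, -1.6062)
step 3: θ'=0.3938 (R=-0.1250) → pose (1.5560, -2.0259, 0.3938)
step 4: θ'=0.3938 (straight) → pose (-0.7527, -2.9852, 0.3938)
step 5: θ'=1.1438 (R=4.0000) → pose (1.3534, -0.9479, 1.1438)

(1.3534, -0.9479, 1.1438)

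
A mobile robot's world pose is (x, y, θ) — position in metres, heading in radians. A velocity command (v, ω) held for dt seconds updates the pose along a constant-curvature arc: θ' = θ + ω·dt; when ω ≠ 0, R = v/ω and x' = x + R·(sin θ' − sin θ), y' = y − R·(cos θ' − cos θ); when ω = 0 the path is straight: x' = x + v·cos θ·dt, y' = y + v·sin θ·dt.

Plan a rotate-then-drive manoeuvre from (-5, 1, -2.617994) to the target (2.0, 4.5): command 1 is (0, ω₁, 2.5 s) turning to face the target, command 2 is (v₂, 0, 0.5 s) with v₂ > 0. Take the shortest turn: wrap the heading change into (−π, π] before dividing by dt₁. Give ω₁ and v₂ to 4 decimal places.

heading to target = atan2(4.5−1, 2−-5) = 0.4636
Δθ = wrap(0.4636 − -2.6180) = 3.0816; ω₁ = Δθ/dt₁ = 1.2327
distance = √((2−-5)² + (4.5−1)²) = 7.8262; v₂ = distance/dt₂ = 15.6525

ω₁ = 1.2327, v₂ = 15.6525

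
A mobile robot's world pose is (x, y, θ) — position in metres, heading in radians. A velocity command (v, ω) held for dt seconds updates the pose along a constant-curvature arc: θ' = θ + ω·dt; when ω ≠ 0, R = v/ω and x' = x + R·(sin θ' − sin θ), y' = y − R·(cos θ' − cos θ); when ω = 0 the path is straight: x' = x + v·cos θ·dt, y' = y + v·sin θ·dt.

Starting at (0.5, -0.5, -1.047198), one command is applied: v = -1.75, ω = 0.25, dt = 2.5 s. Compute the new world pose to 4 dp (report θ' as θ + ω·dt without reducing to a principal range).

θ' = -1.0472 + 0.25·2.5 = -0.4222
R = v/ω = -1.75/0.25 = -7.0000
x' = 0.5 + -7.0000·(sin -0.4222 − sin -1.0472) = -2.6938
y' = -0.5 − -7.0000·(cos -0.4222 − cos -1.0472) = 2.3853

(-2.6938, 2.3853, -0.4222)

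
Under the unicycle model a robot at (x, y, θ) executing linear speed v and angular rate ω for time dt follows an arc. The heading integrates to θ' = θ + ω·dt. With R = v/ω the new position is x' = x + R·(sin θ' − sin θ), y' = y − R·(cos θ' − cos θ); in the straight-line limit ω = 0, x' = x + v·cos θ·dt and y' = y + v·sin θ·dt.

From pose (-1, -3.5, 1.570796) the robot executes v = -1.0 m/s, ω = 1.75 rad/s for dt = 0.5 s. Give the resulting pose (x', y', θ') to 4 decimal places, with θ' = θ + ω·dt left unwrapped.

(-0.7949, -3.9386, 2.4458)

θ' = 1.5708 + 1.75·0.5 = 2.4458
R = v/ω = -1.0/1.75 = -0.5714
x' = -1 + -0.5714·(sin 2.4458 − sin 1.5708) = -0.7949
y' = -3.5 − -0.5714·(cos 2.4458 − cos 1.5708) = -3.9386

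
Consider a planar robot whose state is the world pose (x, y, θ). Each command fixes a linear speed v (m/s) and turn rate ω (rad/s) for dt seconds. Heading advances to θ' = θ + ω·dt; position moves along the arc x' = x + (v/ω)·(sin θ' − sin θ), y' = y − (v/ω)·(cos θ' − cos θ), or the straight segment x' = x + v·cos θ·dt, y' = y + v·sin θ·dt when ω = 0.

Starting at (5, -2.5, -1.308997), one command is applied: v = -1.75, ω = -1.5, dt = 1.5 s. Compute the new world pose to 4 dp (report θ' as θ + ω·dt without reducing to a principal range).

(6.5999, -1.1315, -3.5590)

θ' = -1.3090 + -1.5·1.5 = -3.5590
R = v/ω = -1.75/-1.5 = 1.1667
x' = 5 + 1.1667·(sin -3.5590 − sin -1.3090) = 6.5999
y' = -2.5 − 1.1667·(cos -3.5590 − cos -1.3090) = -1.1315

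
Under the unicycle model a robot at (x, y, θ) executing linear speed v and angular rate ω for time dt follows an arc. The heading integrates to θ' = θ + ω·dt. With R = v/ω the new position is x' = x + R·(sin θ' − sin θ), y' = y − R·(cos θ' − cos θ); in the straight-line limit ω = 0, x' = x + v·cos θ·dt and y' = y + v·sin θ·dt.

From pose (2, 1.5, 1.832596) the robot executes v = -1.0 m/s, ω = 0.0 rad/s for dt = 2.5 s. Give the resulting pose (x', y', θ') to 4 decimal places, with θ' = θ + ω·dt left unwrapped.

(2.6470, -0.9148, 1.8326)

θ' = 1.8326 + 0.0·2.5 = 1.8326
ω = 0 → straight: x' = 2 + -1.0·cos(1.8326)·2.5 = 2.6470
y' = 1.5 + -1.0·sin(1.8326)·2.5 = -0.9148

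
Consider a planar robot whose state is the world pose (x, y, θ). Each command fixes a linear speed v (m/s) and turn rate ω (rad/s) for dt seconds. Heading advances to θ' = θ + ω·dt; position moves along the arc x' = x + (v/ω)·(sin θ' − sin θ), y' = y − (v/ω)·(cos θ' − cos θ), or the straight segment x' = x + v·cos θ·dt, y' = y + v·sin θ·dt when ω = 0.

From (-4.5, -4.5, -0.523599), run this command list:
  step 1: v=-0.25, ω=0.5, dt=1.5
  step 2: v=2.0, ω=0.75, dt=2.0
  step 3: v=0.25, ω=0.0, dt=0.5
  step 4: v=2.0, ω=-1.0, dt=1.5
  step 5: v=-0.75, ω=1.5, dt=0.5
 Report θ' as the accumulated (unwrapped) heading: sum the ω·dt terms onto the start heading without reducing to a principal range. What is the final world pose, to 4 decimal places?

(-1.6209, 0.7413, 0.9764)

step 1: θ'=0.2264 (R=-0.5000) → pose (-4.8622, -4.4458, 0.2264)
step 2: θ'=1.7264 (R=2.6667) → pose (-2.8264, -1.4339, 1.7264)
step 3: θ'=1.7264 (straight) → pose (-2.8458, -1.3104, 1.7264)
step 4: θ'=0.2264 (R=-2.0000) → pose (-1.3189, 0.9485, 0.2264)
step 5: θ'=0.9764 (R=-0.5000) → pose (-1.6209, 0.7413, 0.9764)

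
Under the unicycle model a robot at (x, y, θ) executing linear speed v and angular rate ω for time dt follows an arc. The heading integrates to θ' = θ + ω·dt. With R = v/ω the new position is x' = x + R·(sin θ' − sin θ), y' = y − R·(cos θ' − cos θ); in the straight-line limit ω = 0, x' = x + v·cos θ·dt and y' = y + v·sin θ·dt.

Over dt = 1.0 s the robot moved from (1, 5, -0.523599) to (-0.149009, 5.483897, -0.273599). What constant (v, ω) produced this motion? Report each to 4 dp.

v = -1.2500, ω = 0.2500

Δθ = -0.273599 − -0.523599 = 0.250000
ω = Δθ/dt = 0.250000/1.0 = 0.2500
R = Δx/(sin θ' − sin θ) = -5.0000
v = R·ω = -5.0000·0.2500 = -1.2500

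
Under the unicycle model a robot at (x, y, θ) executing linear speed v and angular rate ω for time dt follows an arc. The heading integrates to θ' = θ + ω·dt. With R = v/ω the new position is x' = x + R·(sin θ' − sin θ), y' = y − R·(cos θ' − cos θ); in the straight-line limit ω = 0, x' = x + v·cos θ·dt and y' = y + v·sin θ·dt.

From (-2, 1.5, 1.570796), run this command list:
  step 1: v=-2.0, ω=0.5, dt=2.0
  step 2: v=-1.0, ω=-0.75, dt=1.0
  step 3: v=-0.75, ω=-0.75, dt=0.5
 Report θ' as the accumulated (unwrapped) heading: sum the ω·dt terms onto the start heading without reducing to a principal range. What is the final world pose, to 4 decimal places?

step 1: θ'=2.5708 (R=-4.0000) → pose (-0.1612, -1.8659, 2.5708)
step 2: θ'=1.8208 (R=1.3333) → pose (0.4103, -2.6580, 1.8208)
step 3: θ'=1.4458 (R=1.0000) → pose (0.4336, -3.0301, 1.4458)

(0.4336, -3.0301, 1.4458)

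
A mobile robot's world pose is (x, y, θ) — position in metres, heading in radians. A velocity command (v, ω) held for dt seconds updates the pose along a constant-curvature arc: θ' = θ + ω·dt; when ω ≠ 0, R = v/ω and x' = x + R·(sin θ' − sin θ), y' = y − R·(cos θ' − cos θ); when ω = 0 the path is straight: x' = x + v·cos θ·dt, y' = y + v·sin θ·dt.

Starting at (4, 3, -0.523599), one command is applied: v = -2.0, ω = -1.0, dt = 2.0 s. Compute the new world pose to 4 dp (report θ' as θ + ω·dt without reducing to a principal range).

θ' = -0.5236 + -1.0·2.0 = -2.5236
R = v/ω = -2.0/-1.0 = 2.0000
x' = 4 + 2.0000·(sin -2.5236 − sin -0.5236) = 3.8412
y' = 3 − 2.0000·(cos -2.5236 − cos -0.5236) = 6.3621

(3.8412, 6.3621, -2.5236)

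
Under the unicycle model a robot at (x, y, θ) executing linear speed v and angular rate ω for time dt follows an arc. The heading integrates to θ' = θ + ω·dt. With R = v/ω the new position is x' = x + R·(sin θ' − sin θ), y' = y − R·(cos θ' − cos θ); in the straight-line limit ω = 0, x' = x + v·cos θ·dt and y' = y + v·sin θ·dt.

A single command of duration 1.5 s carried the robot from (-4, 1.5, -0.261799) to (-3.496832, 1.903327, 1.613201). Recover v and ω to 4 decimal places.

v = 0.5000, ω = 1.2500

Δθ = 1.613201 − -0.261799 = 1.875000
ω = Δθ/dt = 1.875000/1.5 = 1.2500
R = Δx/(sin θ' − sin θ) = 0.4000
v = R·ω = 0.4000·1.2500 = 0.5000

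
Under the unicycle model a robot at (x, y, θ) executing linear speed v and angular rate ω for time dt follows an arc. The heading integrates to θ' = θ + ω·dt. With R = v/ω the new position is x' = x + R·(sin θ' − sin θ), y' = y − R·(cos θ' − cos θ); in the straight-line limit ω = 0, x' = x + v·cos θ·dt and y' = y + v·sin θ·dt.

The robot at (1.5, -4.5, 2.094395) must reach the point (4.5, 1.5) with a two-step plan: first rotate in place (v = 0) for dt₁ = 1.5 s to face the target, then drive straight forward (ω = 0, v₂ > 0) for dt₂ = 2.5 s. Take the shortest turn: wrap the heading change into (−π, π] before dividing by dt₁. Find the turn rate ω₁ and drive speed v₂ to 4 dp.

ω₁ = -0.6582, v₂ = 2.6833

heading to target = atan2(1.5−-4.5, 4.5−1.5) = 1.1071
Δθ = wrap(1.1071 − 2.0944) = -0.9872; ω₁ = Δθ/dt₁ = -0.6582
distance = √((4.5−1.5)² + (1.5−-4.5)²) = 6.7082; v₂ = distance/dt₂ = 2.6833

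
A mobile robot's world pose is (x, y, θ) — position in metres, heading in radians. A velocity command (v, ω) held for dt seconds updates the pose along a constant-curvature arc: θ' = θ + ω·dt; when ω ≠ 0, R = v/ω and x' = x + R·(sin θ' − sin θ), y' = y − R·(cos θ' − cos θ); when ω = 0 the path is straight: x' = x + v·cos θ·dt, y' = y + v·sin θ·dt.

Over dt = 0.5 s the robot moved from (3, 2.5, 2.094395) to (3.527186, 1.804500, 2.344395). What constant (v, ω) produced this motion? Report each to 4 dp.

v = -1.7500, ω = 0.5000

Δθ = 2.344395 − 2.094395 = 0.250000
ω = Δθ/dt = 0.250000/0.5 = 0.5000
R = −Δy/(cos θ' − cos θ) = -3.5000
v = R·ω = -3.5000·0.5000 = -1.7500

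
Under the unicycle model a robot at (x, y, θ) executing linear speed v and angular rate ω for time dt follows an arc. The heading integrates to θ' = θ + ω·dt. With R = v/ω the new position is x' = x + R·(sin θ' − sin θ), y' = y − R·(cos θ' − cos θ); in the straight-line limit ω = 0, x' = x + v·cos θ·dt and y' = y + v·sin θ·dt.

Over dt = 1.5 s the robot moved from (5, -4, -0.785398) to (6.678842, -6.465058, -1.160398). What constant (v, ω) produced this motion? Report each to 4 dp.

Δθ = -1.160398 − -0.785398 = -0.375000
ω = Δθ/dt = -0.375000/1.5 = -0.2500
R = −Δy/(cos θ' − cos θ) = -8.0000
v = R·ω = -8.0000·-0.2500 = 2.0000

v = 2.0000, ω = -0.2500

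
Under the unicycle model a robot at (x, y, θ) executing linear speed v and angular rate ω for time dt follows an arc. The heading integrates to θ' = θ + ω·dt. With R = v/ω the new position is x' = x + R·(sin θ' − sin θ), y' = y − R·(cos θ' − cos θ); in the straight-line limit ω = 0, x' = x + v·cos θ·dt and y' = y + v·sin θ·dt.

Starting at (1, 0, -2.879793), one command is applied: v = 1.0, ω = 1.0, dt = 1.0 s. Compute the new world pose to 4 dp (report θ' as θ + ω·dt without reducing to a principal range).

(0.3062, -0.6618, -1.8798)

θ' = -2.8798 + 1.0·1.0 = -1.8798
R = v/ω = 1.0/1.0 = 1.0000
x' = 1 + 1.0000·(sin -1.8798 − sin -2.8798) = 0.3062
y' = 0 − 1.0000·(cos -1.8798 − cos -2.8798) = -0.6618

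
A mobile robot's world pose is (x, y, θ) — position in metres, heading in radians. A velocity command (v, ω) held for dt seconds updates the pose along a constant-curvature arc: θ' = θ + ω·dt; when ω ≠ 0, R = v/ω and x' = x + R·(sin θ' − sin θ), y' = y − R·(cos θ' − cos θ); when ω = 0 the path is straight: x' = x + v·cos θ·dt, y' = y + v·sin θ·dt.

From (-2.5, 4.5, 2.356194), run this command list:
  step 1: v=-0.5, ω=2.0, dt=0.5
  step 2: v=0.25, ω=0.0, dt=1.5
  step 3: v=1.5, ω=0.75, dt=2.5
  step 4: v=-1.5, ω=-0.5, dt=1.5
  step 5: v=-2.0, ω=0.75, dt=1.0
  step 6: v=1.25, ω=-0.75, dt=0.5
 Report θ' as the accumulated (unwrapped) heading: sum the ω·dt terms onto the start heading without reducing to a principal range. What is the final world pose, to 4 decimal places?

(-4.3401, 4.9275, 4.8562)

step 1: θ'=3.3562 (R=-0.2500) → pose (-2.2700, 4.4325, 3.3562)
step 2: θ'=3.3562 (straight) → pose (-2.6364, 4.3527, 3.3562)
step 3: θ'=5.2312 (R=2.0000) → pose (-3.9473, 1.4068, 5.2312)
step 4: θ'=4.4812 (R=3.0000) → pose (-4.2622, 3.5818, 4.4812)
step 5: θ'=5.2312 (R=-2.6667) → pose (-4.5422, 5.5151, 5.2312)
step 6: θ'=4.8562 (R=-1.6667) → pose (-4.3401, 4.9275, 4.8562)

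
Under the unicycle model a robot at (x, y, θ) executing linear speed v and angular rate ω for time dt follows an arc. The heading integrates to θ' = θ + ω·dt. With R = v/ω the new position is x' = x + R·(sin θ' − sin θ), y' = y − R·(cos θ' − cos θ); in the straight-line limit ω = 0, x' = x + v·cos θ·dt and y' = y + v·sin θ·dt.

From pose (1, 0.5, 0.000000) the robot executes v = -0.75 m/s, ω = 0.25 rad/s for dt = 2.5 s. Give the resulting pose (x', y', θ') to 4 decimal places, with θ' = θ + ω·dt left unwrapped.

θ' = 0.0000 + 0.25·2.5 = 0.6250
R = v/ω = -0.75/0.25 = -3.0000
x' = 1 + -3.0000·(sin 0.6250 − sin 0.0000) = -0.7553
y' = 0.5 − -3.0000·(cos 0.6250 − cos 0.0000) = -0.0671

(-0.7553, -0.0671, 0.6250)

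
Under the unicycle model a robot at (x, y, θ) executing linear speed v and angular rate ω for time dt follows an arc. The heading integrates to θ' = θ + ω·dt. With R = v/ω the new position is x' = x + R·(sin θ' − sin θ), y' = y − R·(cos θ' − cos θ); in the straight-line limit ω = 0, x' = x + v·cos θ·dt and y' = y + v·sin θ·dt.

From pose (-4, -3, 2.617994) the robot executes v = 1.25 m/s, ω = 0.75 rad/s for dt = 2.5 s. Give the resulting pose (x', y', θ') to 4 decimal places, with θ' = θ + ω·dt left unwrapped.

(-6.4600, -4.0806, 4.4930)

θ' = 2.6180 + 0.75·2.5 = 4.4930
R = v/ω = 1.25/0.75 = 1.6667
x' = -4 + 1.6667·(sin 4.4930 − sin 2.6180) = -6.4600
y' = -3 − 1.6667·(cos 4.4930 − cos 2.6180) = -4.0806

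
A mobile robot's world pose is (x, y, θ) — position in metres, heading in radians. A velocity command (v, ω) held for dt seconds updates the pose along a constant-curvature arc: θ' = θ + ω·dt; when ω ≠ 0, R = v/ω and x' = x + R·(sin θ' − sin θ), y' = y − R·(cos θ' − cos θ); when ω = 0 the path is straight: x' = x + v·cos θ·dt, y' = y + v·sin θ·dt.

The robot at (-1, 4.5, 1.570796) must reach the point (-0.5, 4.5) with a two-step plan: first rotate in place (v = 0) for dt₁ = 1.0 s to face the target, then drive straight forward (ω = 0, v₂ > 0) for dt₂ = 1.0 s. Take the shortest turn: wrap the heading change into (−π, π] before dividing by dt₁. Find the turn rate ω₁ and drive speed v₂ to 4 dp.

heading to target = atan2(4.5−4.5, -0.5−-1) = 0.0000
Δθ = wrap(0.0000 − 1.5708) = -1.5708; ω₁ = Δθ/dt₁ = -1.5708
distance = √((-0.5−-1)² + (4.5−4.5)²) = 0.5000; v₂ = distance/dt₂ = 0.5000

ω₁ = -1.5708, v₂ = 0.5000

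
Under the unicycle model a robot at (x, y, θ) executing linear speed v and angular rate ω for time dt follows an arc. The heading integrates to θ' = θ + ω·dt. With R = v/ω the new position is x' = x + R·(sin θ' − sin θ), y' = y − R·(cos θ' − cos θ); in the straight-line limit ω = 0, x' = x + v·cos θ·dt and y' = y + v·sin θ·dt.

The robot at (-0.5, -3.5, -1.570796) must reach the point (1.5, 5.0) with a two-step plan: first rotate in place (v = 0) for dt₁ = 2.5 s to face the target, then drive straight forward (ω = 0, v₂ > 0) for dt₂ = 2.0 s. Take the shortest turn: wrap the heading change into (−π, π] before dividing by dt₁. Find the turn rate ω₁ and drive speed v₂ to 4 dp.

heading to target = atan2(5−-3.5, 1.5−-0.5) = 1.3397
Δθ = wrap(1.3397 − -1.5708) = 2.9105; ω₁ = Δθ/dt₁ = 1.1642
distance = √((1.5−-0.5)² + (5−-3.5)²) = 8.7321; v₂ = distance/dt₂ = 4.3661

ω₁ = 1.1642, v₂ = 4.3661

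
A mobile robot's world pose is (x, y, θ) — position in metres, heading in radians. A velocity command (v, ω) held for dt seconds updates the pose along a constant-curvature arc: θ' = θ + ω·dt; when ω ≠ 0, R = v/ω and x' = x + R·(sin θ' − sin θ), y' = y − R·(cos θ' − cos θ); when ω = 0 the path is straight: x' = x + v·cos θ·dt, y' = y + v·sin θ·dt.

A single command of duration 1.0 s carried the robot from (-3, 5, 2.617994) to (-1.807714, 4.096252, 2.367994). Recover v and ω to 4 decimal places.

v = -1.5000, ω = -0.2500

Δθ = 2.367994 − 2.617994 = -0.250000
ω = Δθ/dt = -0.250000/1.0 = -0.2500
R = Δx/(sin θ' − sin θ) = 6.0000
v = R·ω = 6.0000·-0.2500 = -1.5000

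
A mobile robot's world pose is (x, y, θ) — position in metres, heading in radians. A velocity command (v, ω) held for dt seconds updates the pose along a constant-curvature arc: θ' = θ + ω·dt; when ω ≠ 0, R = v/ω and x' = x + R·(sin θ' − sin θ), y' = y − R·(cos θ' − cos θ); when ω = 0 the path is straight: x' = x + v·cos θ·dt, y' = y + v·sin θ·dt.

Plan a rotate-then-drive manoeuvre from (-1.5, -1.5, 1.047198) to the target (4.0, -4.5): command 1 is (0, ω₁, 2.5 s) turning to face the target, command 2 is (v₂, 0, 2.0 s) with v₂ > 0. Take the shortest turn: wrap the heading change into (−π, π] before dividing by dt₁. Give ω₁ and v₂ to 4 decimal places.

ω₁ = -0.6186, v₂ = 3.1325

heading to target = atan2(-4.5−-1.5, 4−-1.5) = -0.4993
Δθ = wrap(-0.4993 − 1.0472) = -1.5465; ω₁ = Δθ/dt₁ = -0.6186
distance = √((4−-1.5)² + (-4.5−-1.5)²) = 6.2650; v₂ = distance/dt₂ = 3.1325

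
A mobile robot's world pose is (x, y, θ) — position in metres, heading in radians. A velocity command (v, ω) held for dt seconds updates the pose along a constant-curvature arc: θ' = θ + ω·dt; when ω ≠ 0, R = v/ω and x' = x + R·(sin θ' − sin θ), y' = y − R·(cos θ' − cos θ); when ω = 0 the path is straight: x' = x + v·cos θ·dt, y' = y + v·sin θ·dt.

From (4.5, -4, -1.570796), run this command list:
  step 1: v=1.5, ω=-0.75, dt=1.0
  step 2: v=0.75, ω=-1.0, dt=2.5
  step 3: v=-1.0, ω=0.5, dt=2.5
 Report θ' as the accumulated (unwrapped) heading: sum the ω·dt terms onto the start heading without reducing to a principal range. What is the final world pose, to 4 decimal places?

(3.8250, -6.8059, -3.5708)

step 1: θ'=-2.3208 (R=-2.0000) → pose (3.9634, -5.3633, -2.3208)
step 2: θ'=-4.8208 (R=-0.7500) → pose (2.6690, -4.7709, -4.8208)
step 3: θ'=-3.5708 (R=-2.0000) → pose (3.8250, -6.8059, -3.5708)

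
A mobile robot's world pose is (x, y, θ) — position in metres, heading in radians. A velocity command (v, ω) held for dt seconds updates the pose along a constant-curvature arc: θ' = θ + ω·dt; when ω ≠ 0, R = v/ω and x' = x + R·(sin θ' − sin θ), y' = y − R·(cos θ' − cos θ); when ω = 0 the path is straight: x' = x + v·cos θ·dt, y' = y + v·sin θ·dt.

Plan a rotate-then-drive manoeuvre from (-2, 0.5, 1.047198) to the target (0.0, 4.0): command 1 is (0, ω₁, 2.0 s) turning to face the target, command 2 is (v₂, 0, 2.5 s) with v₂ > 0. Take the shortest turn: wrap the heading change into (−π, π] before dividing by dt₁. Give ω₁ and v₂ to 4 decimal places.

heading to target = atan2(4−0.5, 0−-2) = 1.0517
Δθ = wrap(1.0517 − 1.0472) = 0.0045; ω₁ = Δθ/dt₁ = 0.0022
distance = √((0−-2)² + (4−0.5)²) = 4.0311; v₂ = distance/dt₂ = 1.6125

ω₁ = 0.0022, v₂ = 1.6125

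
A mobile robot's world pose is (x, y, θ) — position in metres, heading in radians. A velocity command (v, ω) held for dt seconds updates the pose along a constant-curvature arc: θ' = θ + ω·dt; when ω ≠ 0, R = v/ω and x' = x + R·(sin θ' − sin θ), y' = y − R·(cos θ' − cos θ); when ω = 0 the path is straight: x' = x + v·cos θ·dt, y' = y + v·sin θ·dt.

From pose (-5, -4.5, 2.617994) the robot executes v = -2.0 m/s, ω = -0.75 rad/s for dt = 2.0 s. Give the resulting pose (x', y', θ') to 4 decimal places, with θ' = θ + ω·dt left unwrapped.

θ' = 2.6180 + -0.75·2.0 = 1.1180
R = v/ω = -2.0/-0.75 = 2.6667
x' = -5 + 2.6667·(sin 1.1180 − sin 2.6180) = -3.9354
y' = -4.5 − 2.6667·(cos 1.1180 − cos 2.6180) = -7.9760

(-3.9354, -7.9760, 1.1180)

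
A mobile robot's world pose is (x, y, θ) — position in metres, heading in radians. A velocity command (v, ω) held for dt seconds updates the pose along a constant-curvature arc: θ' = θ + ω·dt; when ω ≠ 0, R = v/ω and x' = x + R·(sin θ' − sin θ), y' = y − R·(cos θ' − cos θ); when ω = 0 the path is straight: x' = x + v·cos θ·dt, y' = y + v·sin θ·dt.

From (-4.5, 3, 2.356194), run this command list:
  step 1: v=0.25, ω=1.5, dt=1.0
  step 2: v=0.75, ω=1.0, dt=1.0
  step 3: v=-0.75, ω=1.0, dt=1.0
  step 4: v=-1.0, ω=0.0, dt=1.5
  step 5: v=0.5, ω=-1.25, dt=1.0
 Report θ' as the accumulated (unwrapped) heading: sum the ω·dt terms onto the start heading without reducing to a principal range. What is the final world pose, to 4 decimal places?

step 1: θ'=3.8562 (R=0.1667) → pose (-4.7271, 3.0080, 3.8562)
step 2: θ'=4.8562 (R=0.7500) → pose (-4.9778, 2.3340, 4.8562)
step 3: θ'=5.8562 (R=-0.7500) → pose (-5.4095, 2.9092, 5.8562)
step 4: θ'=5.8562 (straight) → pose (-6.7748, 3.5304, 5.8562)
step 5: θ'=4.6062 (R=-0.4000) → pose (-6.5427, 3.1239, 4.6062)

(-6.5427, 3.1239, 4.6062)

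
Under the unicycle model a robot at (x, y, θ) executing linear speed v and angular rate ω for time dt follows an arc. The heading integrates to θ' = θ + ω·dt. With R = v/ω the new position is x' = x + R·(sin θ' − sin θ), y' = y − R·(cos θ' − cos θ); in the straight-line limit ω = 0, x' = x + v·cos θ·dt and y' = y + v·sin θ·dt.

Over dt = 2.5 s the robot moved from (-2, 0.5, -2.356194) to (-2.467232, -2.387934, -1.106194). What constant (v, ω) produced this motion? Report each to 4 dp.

v = 1.2500, ω = 0.5000

Δθ = -1.106194 − -2.356194 = 1.250000
ω = Δθ/dt = 1.250000/2.5 = 0.5000
R = −Δy/(cos θ' − cos θ) = 2.5000
v = R·ω = 2.5000·0.5000 = 1.2500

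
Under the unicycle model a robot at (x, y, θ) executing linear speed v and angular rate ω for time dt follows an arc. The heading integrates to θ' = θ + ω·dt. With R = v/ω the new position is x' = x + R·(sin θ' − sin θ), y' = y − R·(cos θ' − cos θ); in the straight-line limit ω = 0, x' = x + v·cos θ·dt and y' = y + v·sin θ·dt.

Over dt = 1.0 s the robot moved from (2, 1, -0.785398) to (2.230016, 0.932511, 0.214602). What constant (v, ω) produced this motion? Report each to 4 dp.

Δθ = 0.214602 − -0.785398 = 1.000000
ω = Δθ/dt = 1.000000/1.0 = 1.0000
R = Δx/(sin θ' − sin θ) = 0.2500
v = R·ω = 0.2500·1.0000 = 0.2500

v = 0.2500, ω = 1.0000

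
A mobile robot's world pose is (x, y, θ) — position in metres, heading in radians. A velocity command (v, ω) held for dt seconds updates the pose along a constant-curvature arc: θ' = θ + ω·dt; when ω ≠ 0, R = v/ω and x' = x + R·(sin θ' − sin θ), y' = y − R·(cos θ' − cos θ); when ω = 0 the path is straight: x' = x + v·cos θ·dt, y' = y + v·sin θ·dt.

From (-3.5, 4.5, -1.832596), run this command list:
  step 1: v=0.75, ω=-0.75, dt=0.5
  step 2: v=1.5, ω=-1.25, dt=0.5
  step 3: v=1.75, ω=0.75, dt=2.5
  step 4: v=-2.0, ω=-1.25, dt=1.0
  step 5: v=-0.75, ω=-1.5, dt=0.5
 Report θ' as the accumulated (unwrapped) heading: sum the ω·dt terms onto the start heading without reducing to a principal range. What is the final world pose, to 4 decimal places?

step 1: θ'=-2.2076 (R=-1.0000) → pose (-3.6619, 4.1642, -2.2076)
step 2: θ'=-2.8326 (R=-1.2000) → pose (-4.2618, 3.7346, -2.8326)
step 3: θ'=-0.9576 (R=2.3333) → pose (-5.4605, 0.1689, -0.9576)
step 4: θ'=-2.2076 (R=1.6000) → pose (-5.4384, 2.0411, -2.2076)
step 5: θ'=-2.9576 (R=0.5000) → pose (-5.1278, 2.2354, -2.9576)

(-5.1278, 2.2354, -2.9576)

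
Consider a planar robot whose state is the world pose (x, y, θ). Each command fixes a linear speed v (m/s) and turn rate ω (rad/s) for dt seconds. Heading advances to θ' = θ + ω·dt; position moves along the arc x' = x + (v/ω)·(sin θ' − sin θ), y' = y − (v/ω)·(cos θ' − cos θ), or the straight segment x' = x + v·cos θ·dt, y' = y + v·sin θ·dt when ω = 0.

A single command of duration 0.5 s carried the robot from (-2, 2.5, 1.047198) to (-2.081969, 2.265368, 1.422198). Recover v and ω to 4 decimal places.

Δθ = 1.422198 − 1.047198 = 0.375000
ω = Δθ/dt = 0.375000/0.5 = 0.7500
R = −Δy/(cos θ' − cos θ) = -0.6667
v = R·ω = -0.6667·0.7500 = -0.5000

v = -0.5000, ω = 0.7500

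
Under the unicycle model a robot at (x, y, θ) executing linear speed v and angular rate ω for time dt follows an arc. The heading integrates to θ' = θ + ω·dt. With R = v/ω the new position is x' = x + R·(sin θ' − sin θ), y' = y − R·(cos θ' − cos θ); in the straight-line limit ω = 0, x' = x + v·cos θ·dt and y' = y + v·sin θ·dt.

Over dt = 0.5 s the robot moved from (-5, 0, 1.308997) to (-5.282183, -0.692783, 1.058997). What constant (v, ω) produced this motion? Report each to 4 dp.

v = -1.5000, ω = -0.5000

Δθ = 1.058997 − 1.308997 = -0.250000
ω = Δθ/dt = -0.250000/0.5 = -0.5000
R = −Δy/(cos θ' − cos θ) = 3.0000
v = R·ω = 3.0000·-0.5000 = -1.5000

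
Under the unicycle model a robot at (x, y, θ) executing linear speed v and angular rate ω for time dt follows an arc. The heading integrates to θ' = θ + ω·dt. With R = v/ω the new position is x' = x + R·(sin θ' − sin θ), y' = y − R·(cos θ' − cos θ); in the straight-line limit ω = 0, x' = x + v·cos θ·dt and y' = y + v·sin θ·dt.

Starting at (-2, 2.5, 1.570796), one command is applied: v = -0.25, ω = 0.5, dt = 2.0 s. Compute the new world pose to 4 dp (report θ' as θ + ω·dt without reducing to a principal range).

θ' = 1.5708 + 0.5·2.0 = 2.5708
R = v/ω = -0.25/0.5 = -0.5000
x' = -2 + -0.5000·(sin 2.5708 − sin 1.5708) = -1.7702
y' = 2.5 − -0.5000·(cos 2.5708 − cos 1.5708) = 2.0793

(-1.7702, 2.0793, 2.5708)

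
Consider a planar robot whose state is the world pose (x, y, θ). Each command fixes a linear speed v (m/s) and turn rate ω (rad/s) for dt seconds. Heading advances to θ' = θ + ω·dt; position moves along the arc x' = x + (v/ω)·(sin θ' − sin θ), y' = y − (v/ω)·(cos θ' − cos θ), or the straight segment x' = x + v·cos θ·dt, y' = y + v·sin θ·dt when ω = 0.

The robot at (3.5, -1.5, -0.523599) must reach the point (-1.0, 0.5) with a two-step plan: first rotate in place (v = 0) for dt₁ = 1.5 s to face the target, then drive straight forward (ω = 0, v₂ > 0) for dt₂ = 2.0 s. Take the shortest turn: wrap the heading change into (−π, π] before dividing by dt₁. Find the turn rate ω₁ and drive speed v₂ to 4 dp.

ω₁ = -2.0241, v₂ = 2.4622

heading to target = atan2(0.5−-1.5, -1−3.5) = 2.7234
Δθ = wrap(2.7234 − -0.5236) = -3.0362; ω₁ = Δθ/dt₁ = -2.0241
distance = √((-1−3.5)² + (0.5−-1.5)²) = 4.9244; v₂ = distance/dt₂ = 2.4622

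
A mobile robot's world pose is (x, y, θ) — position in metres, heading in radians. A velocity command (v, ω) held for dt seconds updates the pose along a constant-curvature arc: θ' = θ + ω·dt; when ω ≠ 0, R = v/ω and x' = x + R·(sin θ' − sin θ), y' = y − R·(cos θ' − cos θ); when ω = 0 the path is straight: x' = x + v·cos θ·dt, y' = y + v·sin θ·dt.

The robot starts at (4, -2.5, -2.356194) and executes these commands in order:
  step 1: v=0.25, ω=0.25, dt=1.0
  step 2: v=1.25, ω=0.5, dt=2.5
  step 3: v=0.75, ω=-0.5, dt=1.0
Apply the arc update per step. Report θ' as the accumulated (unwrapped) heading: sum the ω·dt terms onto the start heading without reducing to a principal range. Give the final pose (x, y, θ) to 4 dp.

(4.4414, -6.2742, -1.3562)

step 1: θ'=-2.1062 (R=1.0000) → pose (3.8470, -2.6969, -2.1062)
step 2: θ'=-0.8562 (R=2.5000) → pose (4.1088, -5.6107, -0.8562)
step 3: θ'=-1.3562 (R=-1.5000) → pose (4.4414, -6.2742, -1.3562)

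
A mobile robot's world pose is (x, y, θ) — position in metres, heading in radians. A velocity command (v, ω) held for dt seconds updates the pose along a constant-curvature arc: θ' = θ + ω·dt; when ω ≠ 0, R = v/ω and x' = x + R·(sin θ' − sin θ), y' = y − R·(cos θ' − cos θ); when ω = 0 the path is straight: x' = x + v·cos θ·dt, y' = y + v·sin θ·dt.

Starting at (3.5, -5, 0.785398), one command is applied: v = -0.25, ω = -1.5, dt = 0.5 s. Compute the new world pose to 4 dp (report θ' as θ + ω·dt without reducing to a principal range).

(3.3880, -5.0487, 0.0354)

θ' = 0.7854 + -1.5·0.5 = 0.0354
R = v/ω = -0.25/-1.5 = 0.1667
x' = 3.5 + 0.1667·(sin 0.0354 − sin 0.7854) = 3.3880
y' = -5 − 0.1667·(cos 0.0354 − cos 0.7854) = -5.0487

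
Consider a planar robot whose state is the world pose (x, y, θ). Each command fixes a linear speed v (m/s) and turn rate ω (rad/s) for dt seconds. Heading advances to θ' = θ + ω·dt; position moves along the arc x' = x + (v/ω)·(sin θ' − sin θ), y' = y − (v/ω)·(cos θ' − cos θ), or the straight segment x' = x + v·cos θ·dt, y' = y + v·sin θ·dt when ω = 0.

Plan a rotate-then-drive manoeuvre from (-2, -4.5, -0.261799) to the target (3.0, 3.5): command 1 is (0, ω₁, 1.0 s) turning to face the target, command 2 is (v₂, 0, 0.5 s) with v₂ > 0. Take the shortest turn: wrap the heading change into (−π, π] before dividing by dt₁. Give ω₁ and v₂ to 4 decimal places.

heading to target = atan2(3.5−-4.5, 3−-2) = 1.0122
Δθ = wrap(1.0122 − -0.2618) = 1.2740; ω₁ = Δθ/dt₁ = 1.2740
distance = √((3−-2)² + (3.5−-4.5)²) = 9.4340; v₂ = distance/dt₂ = 18.8680

ω₁ = 1.2740, v₂ = 18.8680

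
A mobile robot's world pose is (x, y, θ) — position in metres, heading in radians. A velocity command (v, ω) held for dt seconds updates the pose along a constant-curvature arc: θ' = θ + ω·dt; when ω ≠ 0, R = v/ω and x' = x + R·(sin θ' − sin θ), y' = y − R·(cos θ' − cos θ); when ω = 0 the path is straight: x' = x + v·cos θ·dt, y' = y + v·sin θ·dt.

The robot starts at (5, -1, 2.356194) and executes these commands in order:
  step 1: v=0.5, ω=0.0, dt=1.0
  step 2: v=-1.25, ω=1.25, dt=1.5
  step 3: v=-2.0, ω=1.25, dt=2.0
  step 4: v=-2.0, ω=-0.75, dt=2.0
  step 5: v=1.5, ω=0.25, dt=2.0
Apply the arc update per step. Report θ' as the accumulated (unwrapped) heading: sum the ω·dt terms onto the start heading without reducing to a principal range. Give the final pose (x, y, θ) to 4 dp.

(2.7219, 0.7279, 5.7312)

step 1: θ'=2.3562 (straight) → pose (4.6464, -0.6464, 2.3562)
step 2: θ'=4.2312 (R=-1.0000) → pose (6.2400, -0.4022, 4.2312)
step 3: θ'=6.7312 (R=-1.6000) → pose (4.1286, 1.7805, 6.7312)
step 4: θ'=5.2312 (R=2.6667) → pose (0.6577, 2.8617, 5.2312)
step 5: θ'=5.7312 (R=6.0000) → pose (2.7219, 0.7279, 5.7312)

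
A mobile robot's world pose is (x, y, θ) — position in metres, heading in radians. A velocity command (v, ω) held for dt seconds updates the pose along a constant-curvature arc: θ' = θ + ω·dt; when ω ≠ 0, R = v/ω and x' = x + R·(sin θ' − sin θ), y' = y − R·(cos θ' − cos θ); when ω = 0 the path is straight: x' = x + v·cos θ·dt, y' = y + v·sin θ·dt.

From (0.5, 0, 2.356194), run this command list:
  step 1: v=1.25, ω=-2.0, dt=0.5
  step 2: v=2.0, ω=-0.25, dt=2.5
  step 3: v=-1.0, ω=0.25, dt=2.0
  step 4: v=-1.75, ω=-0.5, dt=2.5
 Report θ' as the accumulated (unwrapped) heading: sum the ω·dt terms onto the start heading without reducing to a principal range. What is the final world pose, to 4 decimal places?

step 1: θ'=1.3562 (R=-0.6250) → pose (0.3313, 0.5750, 1.3562)
step 2: θ'=0.7312 (R=-8.0000) → pose (2.8057, 4.8264, 0.7312)
step 3: θ'=1.2312 (R=-4.0000) → pose (1.7052, 3.1813, 1.2312)
step 4: θ'=-0.0188 (R=3.5000) → pose (-1.6607, 0.8478, -0.0188)

(-1.6607, 0.8478, -0.0188)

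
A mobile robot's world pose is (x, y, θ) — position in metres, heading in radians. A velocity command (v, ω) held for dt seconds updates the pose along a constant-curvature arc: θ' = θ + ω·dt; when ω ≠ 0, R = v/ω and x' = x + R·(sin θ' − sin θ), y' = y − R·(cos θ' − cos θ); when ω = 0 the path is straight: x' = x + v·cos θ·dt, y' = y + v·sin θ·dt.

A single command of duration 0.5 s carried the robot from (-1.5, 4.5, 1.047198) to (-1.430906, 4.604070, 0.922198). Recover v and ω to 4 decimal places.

Δθ = 0.922198 − 1.047198 = -0.125000
ω = Δθ/dt = -0.125000/0.5 = -0.2500
R = −Δy/(cos θ' − cos θ) = -1.0000
v = R·ω = -1.0000·-0.2500 = 0.2500

v = 0.2500, ω = -0.2500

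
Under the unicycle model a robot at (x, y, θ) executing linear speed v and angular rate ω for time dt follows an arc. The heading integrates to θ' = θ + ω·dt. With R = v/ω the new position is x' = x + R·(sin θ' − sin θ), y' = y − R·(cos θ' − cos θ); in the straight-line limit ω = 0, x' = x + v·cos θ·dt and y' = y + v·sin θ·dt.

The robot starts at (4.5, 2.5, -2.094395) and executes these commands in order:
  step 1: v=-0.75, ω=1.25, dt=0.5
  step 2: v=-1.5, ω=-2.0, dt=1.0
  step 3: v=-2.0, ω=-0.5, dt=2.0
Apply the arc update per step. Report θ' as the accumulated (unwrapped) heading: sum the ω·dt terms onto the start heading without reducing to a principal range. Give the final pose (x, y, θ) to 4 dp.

(8.1596, 0.8222, -4.4694)

step 1: θ'=-1.4694 (R=-0.6000) → pose (4.5773, 2.8607, -1.4694)
step 2: θ'=-3.4694 (R=0.7500) → pose (5.5649, 3.6467, -3.4694)
step 3: θ'=-4.4694 (R=4.0000) → pose (8.1596, 0.8222, -4.4694)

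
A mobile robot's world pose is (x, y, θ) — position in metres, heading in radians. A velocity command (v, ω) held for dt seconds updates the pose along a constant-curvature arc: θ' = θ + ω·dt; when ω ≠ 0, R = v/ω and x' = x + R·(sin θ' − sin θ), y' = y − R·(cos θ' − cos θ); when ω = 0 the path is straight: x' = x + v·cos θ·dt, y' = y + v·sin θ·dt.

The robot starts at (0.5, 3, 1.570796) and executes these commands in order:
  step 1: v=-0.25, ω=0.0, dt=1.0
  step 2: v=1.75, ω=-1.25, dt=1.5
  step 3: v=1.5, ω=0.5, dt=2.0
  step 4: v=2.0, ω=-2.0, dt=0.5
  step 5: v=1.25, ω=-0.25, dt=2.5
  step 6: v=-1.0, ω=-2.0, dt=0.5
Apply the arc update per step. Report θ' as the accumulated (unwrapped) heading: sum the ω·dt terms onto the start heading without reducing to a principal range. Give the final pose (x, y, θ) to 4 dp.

step 1: θ'=1.5708 (straight) → pose (0.5000, 2.7500, 1.5708)
step 2: θ'=-0.3042 (R=-1.4000) → pose (2.3193, 4.0857, -0.3042)
step 3: θ'=0.6958 (R=3.0000) → pose (5.1409, 4.6453, 0.6958)
step 4: θ'=-0.3042 (R=-1.0000) → pose (6.0815, 4.8319, -0.3042)
step 5: θ'=-0.9292 (R=-5.0000) → pose (8.5895, 3.0538, -0.9292)
step 6: θ'=-1.9292 (R=0.5000) → pose (8.5219, 3.5284, -1.9292)

(8.5219, 3.5284, -1.9292)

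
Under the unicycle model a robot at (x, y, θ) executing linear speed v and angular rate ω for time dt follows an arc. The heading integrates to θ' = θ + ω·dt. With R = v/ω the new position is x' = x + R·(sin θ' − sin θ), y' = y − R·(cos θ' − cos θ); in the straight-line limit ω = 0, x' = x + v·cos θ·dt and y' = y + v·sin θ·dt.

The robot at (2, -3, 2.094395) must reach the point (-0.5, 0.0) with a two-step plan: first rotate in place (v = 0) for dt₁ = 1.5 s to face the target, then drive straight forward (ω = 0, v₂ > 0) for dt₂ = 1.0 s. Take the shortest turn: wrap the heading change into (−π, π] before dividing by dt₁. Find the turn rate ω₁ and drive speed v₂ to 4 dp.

heading to target = atan2(0−-3, -0.5−2) = 2.2655
Δθ = wrap(2.2655 − 2.0944) = 0.1711; ω₁ = Δθ/dt₁ = 0.1141
distance = √((-0.5−2)² + (0−-3)²) = 3.9051; v₂ = distance/dt₂ = 3.9051

ω₁ = 0.1141, v₂ = 3.9051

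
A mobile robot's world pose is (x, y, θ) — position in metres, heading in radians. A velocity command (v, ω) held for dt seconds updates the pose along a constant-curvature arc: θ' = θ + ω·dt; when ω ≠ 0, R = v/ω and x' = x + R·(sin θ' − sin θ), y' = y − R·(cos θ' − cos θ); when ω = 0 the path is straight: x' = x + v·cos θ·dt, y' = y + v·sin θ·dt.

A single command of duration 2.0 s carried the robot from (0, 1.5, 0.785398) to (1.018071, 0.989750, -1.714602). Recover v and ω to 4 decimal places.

v = 0.7500, ω = -1.2500

Δθ = -1.714602 − 0.785398 = -2.500000
ω = Δθ/dt = -2.500000/2.0 = -1.2500
R = Δx/(sin θ' − sin θ) = -0.6000
v = R·ω = -0.6000·-1.2500 = 0.7500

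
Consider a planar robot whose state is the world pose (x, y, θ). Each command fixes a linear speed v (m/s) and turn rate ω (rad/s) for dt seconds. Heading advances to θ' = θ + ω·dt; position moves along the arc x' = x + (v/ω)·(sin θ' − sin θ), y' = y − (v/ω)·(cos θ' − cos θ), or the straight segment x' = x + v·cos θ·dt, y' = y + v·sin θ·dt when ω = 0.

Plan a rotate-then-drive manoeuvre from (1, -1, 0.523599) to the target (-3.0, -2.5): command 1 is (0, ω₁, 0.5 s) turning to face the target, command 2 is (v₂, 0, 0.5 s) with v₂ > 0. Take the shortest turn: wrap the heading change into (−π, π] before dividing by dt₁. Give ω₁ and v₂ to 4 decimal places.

ω₁ = 5.9535, v₂ = 8.5440

heading to target = atan2(-2.5−-1, -3−1) = -2.7828
Δθ = wrap(-2.7828 − 0.5236) = 2.9768; ω₁ = Δθ/dt₁ = 5.9535
distance = √((-3−1)² + (-2.5−-1)²) = 4.2720; v₂ = distance/dt₂ = 8.5440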